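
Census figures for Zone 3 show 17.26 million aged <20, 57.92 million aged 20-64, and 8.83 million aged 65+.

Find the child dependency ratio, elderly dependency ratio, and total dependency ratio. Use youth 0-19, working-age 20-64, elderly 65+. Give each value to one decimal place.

Youth dependency ratio = 17.26 / 57.92 × 100 = 29.8
Old-age dependency ratio = 8.83 / 57.92 × 100 = 15.2
Total dependency ratio = (17.26 + 8.83) / 57.92 × 100 = 26.09 / 57.92 × 100 = 45.0

Youth dependency ratio: 29.8
Old-age dependency ratio: 15.2
Total dependency ratio: 45.0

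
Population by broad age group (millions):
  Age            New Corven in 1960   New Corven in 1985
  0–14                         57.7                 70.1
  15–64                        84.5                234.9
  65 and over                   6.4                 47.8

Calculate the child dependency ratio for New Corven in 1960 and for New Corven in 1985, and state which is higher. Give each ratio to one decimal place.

New Corven in 1960: 68.3
New Corven in 1985: 29.8
Higher: New Corven in 1960

New Corven in 1960: 57.7 / 84.5 × 100 = 68.3
New Corven in 1985: 70.1 / 234.9 × 100 = 29.8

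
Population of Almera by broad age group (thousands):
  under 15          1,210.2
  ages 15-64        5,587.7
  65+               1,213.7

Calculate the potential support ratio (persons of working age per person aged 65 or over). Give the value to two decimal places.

Potential support ratio = 5,587.7 / 1,213.7 = 4.60

Potential support ratio: 4.60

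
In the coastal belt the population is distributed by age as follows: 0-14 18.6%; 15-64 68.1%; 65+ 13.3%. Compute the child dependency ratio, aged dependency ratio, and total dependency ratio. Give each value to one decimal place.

Youth dependency ratio = 18.6 / 68.1 × 100 = 27.3
Old-age dependency ratio = 13.3 / 68.1 × 100 = 19.5
Total dependency ratio = (18.6 + 13.3) / 68.1 × 100 = 31.9 / 68.1 × 100 = 46.8

Youth dependency ratio: 27.3
Old-age dependency ratio: 19.5
Total dependency ratio: 46.8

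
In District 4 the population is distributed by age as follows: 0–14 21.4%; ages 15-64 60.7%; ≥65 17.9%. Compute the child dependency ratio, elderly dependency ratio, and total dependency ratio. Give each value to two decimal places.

Youth dependency ratio: 35.26
Old-age dependency ratio: 29.49
Total dependency ratio: 64.74

Youth dependency ratio = 21.4 / 60.7 × 100 = 35.26
Old-age dependency ratio = 17.9 / 60.7 × 100 = 29.49
Total dependency ratio = (21.4 + 17.9) / 60.7 × 100 = 39.3 / 60.7 × 100 = 64.74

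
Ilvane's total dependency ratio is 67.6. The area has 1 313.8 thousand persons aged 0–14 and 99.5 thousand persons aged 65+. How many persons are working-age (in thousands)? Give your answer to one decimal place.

Total dependency ratio = (youth + elderly) / working-age × 100
67.6 = (1 313.8 + 99.5) / W × 100
⇒ 2 090.7

Working-age: 2 090.7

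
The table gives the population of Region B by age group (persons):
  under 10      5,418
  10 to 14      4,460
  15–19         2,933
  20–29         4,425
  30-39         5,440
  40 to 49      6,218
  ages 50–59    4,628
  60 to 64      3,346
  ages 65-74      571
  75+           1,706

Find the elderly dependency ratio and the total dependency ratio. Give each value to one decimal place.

Old-age dependency ratio: 8.4
Total dependency ratio: 45.0

0–14: 5,418 + 4,460 = 9,878
15–64: 2,933 + 4,425 + 5,440 + 6,218 + 4,628 + 3,346 = 26,990
65+: 571 + 1,706 = 2,277
Old-age dependency ratio = 2,277 / 26,990 × 100 = 8.4
Total dependency ratio = (9,878 + 2,277) / 26,990 × 100 = 12,155 / 26,990 × 100 = 45.0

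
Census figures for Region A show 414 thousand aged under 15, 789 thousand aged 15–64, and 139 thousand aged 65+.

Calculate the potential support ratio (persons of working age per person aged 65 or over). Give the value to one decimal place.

Potential support ratio: 5.7

Potential support ratio = 789 / 139 = 5.7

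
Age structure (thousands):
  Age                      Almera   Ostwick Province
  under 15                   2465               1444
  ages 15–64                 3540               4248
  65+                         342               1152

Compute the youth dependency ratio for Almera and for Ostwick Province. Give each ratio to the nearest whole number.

Almera: 70
Ostwick Province: 34

Almera: 2465 / 3540 × 100 = 70
Ostwick Province: 1444 / 4248 × 100 = 34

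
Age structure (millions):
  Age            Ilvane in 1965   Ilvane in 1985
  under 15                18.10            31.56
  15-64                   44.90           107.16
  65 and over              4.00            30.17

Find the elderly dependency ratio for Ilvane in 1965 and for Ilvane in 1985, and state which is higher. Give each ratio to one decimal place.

Ilvane in 1965: 4.00 / 44.90 × 100 = 8.9
Ilvane in 1985: 30.17 / 107.16 × 100 = 28.2

Ilvane in 1965: 8.9
Ilvane in 1985: 28.2
Higher: Ilvane in 1985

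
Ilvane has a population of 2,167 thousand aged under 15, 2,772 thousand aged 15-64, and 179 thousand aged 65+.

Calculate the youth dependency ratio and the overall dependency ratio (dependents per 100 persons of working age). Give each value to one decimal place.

Youth dependency ratio: 78.2
Total dependency ratio: 84.6

Youth dependency ratio = 2,167 / 2,772 × 100 = 78.2
Total dependency ratio = (2,167 + 179) / 2,772 × 100 = 2,346 / 2,772 × 100 = 84.6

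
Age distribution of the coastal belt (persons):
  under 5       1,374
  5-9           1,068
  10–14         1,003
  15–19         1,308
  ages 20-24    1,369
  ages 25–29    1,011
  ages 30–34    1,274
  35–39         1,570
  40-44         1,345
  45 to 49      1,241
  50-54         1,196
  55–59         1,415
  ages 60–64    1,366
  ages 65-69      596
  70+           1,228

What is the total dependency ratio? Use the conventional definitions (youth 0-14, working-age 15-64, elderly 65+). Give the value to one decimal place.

Total dependency ratio: 40.2

0–14: 1,374 + 1,068 + 1,003 = 3,445
15–64: 1,308 + 1,369 + 1,011 + 1,274 + 1,570 + 1,345 + 1,241 + 1,196 + 1,415 + 1,366 = 13,095
65+: 596 + 1,228 = 1,824
Total dependency ratio = (3,445 + 1,824) / 13,095 × 100 = 5,269 / 13,095 × 100 = 40.2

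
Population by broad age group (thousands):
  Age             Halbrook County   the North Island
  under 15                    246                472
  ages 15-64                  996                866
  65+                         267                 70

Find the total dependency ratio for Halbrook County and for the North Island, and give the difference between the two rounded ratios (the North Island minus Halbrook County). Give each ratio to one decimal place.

Halbrook County: (246 + 267) / 996 × 100 = 513 / 996 × 100 = 51.5
the North Island: (472 + 70) / 866 × 100 = 542 / 866 × 100 = 62.6

Halbrook County: 51.5
the North Island: 62.6
Difference: +11.1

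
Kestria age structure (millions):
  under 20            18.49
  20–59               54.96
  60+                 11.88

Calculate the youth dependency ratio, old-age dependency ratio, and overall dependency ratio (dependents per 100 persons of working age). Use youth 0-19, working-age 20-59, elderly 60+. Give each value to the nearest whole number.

Youth dependency ratio = 18.49 / 54.96 × 100 = 34
Old-age dependency ratio = 11.88 / 54.96 × 100 = 22
Total dependency ratio = (18.49 + 11.88) / 54.96 × 100 = 30.37 / 54.96 × 100 = 55

Youth dependency ratio: 34
Old-age dependency ratio: 22
Total dependency ratio: 55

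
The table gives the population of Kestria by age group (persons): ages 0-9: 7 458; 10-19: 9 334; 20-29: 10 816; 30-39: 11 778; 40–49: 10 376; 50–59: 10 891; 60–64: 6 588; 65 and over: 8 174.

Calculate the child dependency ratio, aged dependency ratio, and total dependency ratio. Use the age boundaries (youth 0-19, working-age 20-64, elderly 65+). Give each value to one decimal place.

Youth dependency ratio: 33.3
Old-age dependency ratio: 16.2
Total dependency ratio: 49.5

0–19: 7 458 + 9 334 = 16 792
20–64: 10 816 + 11 778 + 10 376 + 10 891 + 6 588 = 50 449
65+: 8 174
Youth dependency ratio = 16 792 / 50 449 × 100 = 33.3
Old-age dependency ratio = 8 174 / 50 449 × 100 = 16.2
Total dependency ratio = (16 792 + 8 174) / 50 449 × 100 = 24 966 / 50 449 × 100 = 49.5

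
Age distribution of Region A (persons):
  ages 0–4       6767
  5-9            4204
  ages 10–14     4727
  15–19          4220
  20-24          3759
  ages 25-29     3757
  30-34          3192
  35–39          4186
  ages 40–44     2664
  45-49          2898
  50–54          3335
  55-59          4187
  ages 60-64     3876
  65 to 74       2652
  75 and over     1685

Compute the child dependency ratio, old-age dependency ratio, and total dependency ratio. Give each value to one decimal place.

Youth dependency ratio: 43.5
Old-age dependency ratio: 12.0
Total dependency ratio: 55.5

0–14: 6767 + 4204 + 4727 = 15698
15–64: 4220 + 3759 + 3757 + 3192 + 4186 + 2664 + 2898 + 3335 + 4187 + 3876 = 36074
65+: 2652 + 1685 = 4337
Youth dependency ratio = 15698 / 36074 × 100 = 43.5
Old-age dependency ratio = 4337 / 36074 × 100 = 12.0
Total dependency ratio = (15698 + 4337) / 36074 × 100 = 20035 / 36074 × 100 = 55.5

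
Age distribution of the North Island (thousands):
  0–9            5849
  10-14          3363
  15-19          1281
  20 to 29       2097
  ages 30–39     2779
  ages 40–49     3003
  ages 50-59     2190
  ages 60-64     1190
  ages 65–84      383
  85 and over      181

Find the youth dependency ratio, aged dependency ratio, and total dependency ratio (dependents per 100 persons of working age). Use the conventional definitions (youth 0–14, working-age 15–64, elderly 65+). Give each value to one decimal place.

Youth dependency ratio: 73.5
Old-age dependency ratio: 4.5
Total dependency ratio: 78.0

0–14: 5849 + 3363 = 9212
15–64: 1281 + 2097 + 2779 + 3003 + 2190 + 1190 = 12540
65+: 383 + 181 = 564
Youth dependency ratio = 9212 / 12540 × 100 = 73.5
Old-age dependency ratio = 564 / 12540 × 100 = 4.5
Total dependency ratio = (9212 + 564) / 12540 × 100 = 9776 / 12540 × 100 = 78.0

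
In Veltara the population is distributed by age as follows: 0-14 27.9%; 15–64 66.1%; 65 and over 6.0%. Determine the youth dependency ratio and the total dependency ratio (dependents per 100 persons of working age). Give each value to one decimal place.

Youth dependency ratio = 27.9 / 66.1 × 100 = 42.2
Total dependency ratio = (27.9 + 6.0) / 66.1 × 100 = 33.9 / 66.1 × 100 = 51.3

Youth dependency ratio: 42.2
Total dependency ratio: 51.3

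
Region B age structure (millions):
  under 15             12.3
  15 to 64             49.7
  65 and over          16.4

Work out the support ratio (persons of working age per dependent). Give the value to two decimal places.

Support ratio = 49.7 / (12.3 + 16.4) = 49.7 / 28.7 = 1.73

Support ratio: 1.73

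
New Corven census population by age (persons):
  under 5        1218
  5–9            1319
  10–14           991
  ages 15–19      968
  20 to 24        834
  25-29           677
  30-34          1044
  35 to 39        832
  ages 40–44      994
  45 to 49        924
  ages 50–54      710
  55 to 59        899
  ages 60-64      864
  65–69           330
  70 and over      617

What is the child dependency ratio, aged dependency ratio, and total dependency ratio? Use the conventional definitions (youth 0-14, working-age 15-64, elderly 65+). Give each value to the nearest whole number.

0–14: 1218 + 1319 + 991 = 3528
15–64: 968 + 834 + 677 + 1044 + 832 + 994 + 924 + 710 + 899 + 864 = 8746
65+: 330 + 617 = 947
Youth dependency ratio = 3528 / 8746 × 100 = 40
Old-age dependency ratio = 947 / 8746 × 100 = 11
Total dependency ratio = (3528 + 947) / 8746 × 100 = 4475 / 8746 × 100 = 51

Youth dependency ratio: 40
Old-age dependency ratio: 11
Total dependency ratio: 51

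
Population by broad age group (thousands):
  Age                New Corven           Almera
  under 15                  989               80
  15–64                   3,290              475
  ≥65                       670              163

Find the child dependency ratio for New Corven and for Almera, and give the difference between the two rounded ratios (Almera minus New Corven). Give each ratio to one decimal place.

New Corven: 989 / 3,290 × 100 = 30.1
Almera: 80 / 475 × 100 = 16.8

New Corven: 30.1
Almera: 16.8
Difference: -13.3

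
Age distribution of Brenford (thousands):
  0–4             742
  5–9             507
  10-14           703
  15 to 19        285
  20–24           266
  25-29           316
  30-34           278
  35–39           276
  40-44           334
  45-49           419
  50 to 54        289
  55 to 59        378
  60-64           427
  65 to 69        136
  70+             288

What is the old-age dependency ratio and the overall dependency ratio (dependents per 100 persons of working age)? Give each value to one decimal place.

0–14: 742 + 507 + 703 = 1 952
15–64: 285 + 266 + 316 + 278 + 276 + 334 + 419 + 289 + 378 + 427 = 3 268
65+: 136 + 288 = 424
Old-age dependency ratio = 424 / 3 268 × 100 = 13.0
Total dependency ratio = (1 952 + 424) / 3 268 × 100 = 2 376 / 3 268 × 100 = 72.7

Old-age dependency ratio: 13.0
Total dependency ratio: 72.7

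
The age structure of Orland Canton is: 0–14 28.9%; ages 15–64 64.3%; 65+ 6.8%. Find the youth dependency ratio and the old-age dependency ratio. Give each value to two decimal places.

Youth dependency ratio = 28.9 / 64.3 × 100 = 44.95
Old-age dependency ratio = 6.8 / 64.3 × 100 = 10.58

Youth dependency ratio: 44.95
Old-age dependency ratio: 10.58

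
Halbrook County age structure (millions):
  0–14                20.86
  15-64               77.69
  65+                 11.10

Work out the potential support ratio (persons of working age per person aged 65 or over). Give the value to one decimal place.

Potential support ratio = 77.69 / 11.10 = 7.0

Potential support ratio: 7.0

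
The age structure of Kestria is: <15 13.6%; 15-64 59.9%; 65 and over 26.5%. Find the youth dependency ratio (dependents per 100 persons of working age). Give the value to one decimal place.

Youth dependency ratio = 13.6 / 59.9 × 100 = 22.7

Youth dependency ratio: 22.7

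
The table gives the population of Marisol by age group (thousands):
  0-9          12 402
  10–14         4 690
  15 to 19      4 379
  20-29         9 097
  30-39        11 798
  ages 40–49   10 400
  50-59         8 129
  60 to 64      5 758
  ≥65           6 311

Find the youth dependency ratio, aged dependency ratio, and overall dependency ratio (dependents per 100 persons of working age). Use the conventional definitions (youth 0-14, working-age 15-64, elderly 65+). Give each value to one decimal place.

0–14: 12 402 + 4 690 = 17 092
15–64: 4 379 + 9 097 + 11 798 + 10 400 + 8 129 + 5 758 = 49 561
65+: 6 311
Youth dependency ratio = 17 092 / 49 561 × 100 = 34.5
Old-age dependency ratio = 6 311 / 49 561 × 100 = 12.7
Total dependency ratio = (17 092 + 6 311) / 49 561 × 100 = 23 403 / 49 561 × 100 = 47.2

Youth dependency ratio: 34.5
Old-age dependency ratio: 12.7
Total dependency ratio: 47.2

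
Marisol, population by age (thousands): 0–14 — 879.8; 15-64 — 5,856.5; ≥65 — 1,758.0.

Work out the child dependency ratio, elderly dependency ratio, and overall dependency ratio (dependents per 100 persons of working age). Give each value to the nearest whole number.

Youth dependency ratio: 15
Old-age dependency ratio: 30
Total dependency ratio: 45

Youth dependency ratio = 879.8 / 5,856.5 × 100 = 15
Old-age dependency ratio = 1,758.0 / 5,856.5 × 100 = 30
Total dependency ratio = (879.8 + 1,758.0) / 5,856.5 × 100 = 2,637.8 / 5,856.5 × 100 = 45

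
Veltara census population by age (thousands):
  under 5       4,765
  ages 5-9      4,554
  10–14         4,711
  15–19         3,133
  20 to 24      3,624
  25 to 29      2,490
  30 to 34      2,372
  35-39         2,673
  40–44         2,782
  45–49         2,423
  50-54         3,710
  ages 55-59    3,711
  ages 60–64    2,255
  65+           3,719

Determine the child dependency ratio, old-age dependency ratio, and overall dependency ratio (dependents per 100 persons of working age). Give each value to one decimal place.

0–14: 4,765 + 4,554 + 4,711 = 14,030
15–64: 3,133 + 3,624 + 2,490 + 2,372 + 2,673 + 2,782 + 2,423 + 3,710 + 3,711 + 2,255 = 29,173
65+: 3,719
Youth dependency ratio = 14,030 / 29,173 × 100 = 48.1
Old-age dependency ratio = 3,719 / 29,173 × 100 = 12.7
Total dependency ratio = (14,030 + 3,719) / 29,173 × 100 = 17,749 / 29,173 × 100 = 60.8

Youth dependency ratio: 48.1
Old-age dependency ratio: 12.7
Total dependency ratio: 60.8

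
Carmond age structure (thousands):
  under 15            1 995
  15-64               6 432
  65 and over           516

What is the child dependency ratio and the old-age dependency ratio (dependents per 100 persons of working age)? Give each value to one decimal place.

Youth dependency ratio: 31.0
Old-age dependency ratio: 8.0

Youth dependency ratio = 1 995 / 6 432 × 100 = 31.0
Old-age dependency ratio = 516 / 6 432 × 100 = 8.0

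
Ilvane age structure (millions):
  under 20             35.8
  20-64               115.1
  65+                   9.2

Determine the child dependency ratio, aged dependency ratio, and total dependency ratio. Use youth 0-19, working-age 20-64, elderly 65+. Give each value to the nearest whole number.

Youth dependency ratio = 35.8 / 115.1 × 100 = 31
Old-age dependency ratio = 9.2 / 115.1 × 100 = 8
Total dependency ratio = (35.8 + 9.2) / 115.1 × 100 = 45.0 / 115.1 × 100 = 39

Youth dependency ratio: 31
Old-age dependency ratio: 8
Total dependency ratio: 39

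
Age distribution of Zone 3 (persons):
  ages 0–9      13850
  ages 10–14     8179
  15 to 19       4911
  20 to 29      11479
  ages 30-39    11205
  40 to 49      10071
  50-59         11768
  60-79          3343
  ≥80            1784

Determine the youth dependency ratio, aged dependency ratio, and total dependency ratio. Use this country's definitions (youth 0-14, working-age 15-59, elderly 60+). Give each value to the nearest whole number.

Youth dependency ratio: 45
Old-age dependency ratio: 10
Total dependency ratio: 55

0–14: 13850 + 8179 = 22029
15–59: 4911 + 11479 + 11205 + 10071 + 11768 = 49434
60+: 3343 + 1784 = 5127
Youth dependency ratio = 22029 / 49434 × 100 = 45
Old-age dependency ratio = 5127 / 49434 × 100 = 10
Total dependency ratio = (22029 + 5127) / 49434 × 100 = 27156 / 49434 × 100 = 55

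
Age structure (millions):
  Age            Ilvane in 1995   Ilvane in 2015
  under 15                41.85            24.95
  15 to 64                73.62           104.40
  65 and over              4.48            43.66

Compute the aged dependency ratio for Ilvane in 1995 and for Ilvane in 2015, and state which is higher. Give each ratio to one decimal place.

Ilvane in 1995: 4.48 / 73.62 × 100 = 6.1
Ilvane in 2015: 43.66 / 104.40 × 100 = 41.8

Ilvane in 1995: 6.1
Ilvane in 2015: 41.8
Higher: Ilvane in 2015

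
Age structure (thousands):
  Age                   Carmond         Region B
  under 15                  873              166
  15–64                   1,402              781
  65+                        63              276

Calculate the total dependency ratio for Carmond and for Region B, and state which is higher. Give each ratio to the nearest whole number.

Carmond: (873 + 63) / 1,402 × 100 = 936 / 1,402 × 100 = 67
Region B: (166 + 276) / 781 × 100 = 442 / 781 × 100 = 57

Carmond: 67
Region B: 57
Higher: Carmond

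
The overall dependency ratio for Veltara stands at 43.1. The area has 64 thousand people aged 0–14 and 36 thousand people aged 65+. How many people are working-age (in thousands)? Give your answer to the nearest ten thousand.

Working-age: 230

Total dependency ratio = (youth + elderly) / working-age × 100
43.1 = (64 + 36) / W × 100
⇒ 230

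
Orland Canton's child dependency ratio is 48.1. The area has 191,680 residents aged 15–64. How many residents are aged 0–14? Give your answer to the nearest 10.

Youth dependency ratio = youth / working-age × 100
48.1 = Y / 191,680 × 100
⇒ 92,200

Aged 0–14: 92,200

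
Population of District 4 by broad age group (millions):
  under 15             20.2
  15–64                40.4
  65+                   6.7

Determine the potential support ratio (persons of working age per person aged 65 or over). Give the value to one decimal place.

Potential support ratio: 6.0

Potential support ratio = 40.4 / 6.7 = 6.0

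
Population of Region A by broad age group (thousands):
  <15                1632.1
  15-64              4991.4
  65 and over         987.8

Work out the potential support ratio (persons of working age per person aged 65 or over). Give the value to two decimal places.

Potential support ratio: 5.05

Potential support ratio = 4991.4 / 987.8 = 5.05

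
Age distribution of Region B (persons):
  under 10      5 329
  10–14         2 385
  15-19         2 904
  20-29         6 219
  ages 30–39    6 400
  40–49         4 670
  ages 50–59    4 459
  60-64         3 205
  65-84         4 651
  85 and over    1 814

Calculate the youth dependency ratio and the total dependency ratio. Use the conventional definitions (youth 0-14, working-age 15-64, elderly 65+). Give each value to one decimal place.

0–14: 5 329 + 2 385 = 7 714
15–64: 2 904 + 6 219 + 6 400 + 4 670 + 4 459 + 3 205 = 27 857
65+: 4 651 + 1 814 = 6 465
Youth dependency ratio = 7 714 / 27 857 × 100 = 27.7
Total dependency ratio = (7 714 + 6 465) / 27 857 × 100 = 14 179 / 27 857 × 100 = 50.9

Youth dependency ratio: 27.7
Total dependency ratio: 50.9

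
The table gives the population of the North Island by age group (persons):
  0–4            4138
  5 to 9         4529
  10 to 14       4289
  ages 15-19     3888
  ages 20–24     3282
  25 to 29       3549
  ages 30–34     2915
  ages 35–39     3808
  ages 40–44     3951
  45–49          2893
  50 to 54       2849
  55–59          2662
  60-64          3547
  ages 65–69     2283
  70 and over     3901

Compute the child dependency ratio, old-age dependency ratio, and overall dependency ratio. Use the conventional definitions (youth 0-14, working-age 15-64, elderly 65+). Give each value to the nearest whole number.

Youth dependency ratio: 39
Old-age dependency ratio: 19
Total dependency ratio: 57

0–14: 4138 + 4529 + 4289 = 12956
15–64: 3888 + 3282 + 3549 + 2915 + 3808 + 3951 + 2893 + 2849 + 2662 + 3547 = 33344
65+: 2283 + 3901 = 6184
Youth dependency ratio = 12956 / 33344 × 100 = 39
Old-age dependency ratio = 6184 / 33344 × 100 = 19
Total dependency ratio = (12956 + 6184) / 33344 × 100 = 19140 / 33344 × 100 = 57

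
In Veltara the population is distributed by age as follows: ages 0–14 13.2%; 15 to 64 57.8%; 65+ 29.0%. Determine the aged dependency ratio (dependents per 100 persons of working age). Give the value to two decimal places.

Old-age dependency ratio = 29.0 / 57.8 × 100 = 50.17

Old-age dependency ratio: 50.17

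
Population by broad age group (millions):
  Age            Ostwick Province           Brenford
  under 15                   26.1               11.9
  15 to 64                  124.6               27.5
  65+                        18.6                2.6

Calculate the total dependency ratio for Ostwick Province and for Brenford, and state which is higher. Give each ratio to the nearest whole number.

Ostwick Province: (26.1 + 18.6) / 124.6 × 100 = 44.7 / 124.6 × 100 = 36
Brenford: (11.9 + 2.6) / 27.5 × 100 = 14.5 / 27.5 × 100 = 53

Ostwick Province: 36
Brenford: 53
Higher: Brenford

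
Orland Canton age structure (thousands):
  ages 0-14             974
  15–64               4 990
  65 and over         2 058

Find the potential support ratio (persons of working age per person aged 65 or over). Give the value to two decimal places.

Potential support ratio: 2.42

Potential support ratio = 4 990 / 2 058 = 2.42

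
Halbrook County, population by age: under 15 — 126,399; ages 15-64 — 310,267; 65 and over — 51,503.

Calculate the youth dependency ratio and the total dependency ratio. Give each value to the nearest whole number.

Youth dependency ratio: 41
Total dependency ratio: 57

Youth dependency ratio = 126,399 / 310,267 × 100 = 41
Total dependency ratio = (126,399 + 51,503) / 310,267 × 100 = 177,902 / 310,267 × 100 = 57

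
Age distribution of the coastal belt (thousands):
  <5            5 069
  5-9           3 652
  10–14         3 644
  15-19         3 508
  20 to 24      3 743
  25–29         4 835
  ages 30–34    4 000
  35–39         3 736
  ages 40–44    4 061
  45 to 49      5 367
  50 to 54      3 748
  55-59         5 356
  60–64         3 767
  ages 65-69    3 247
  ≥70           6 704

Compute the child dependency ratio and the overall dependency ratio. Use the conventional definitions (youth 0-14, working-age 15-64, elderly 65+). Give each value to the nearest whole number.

0–14: 5 069 + 3 652 + 3 644 = 12 365
15–64: 3 508 + 3 743 + 4 835 + 4 000 + 3 736 + 4 061 + 5 367 + 3 748 + 5 356 + 3 767 = 42 121
65+: 3 247 + 6 704 = 9 951
Youth dependency ratio = 12 365 / 42 121 × 100 = 29
Total dependency ratio = (12 365 + 9 951) / 42 121 × 100 = 22 316 / 42 121 × 100 = 53

Youth dependency ratio: 29
Total dependency ratio: 53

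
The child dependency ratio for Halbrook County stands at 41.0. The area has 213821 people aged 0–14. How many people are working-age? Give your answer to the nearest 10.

Working-age: 521510

Youth dependency ratio = youth / working-age × 100
41.0 = 213821 / W × 100
⇒ 521510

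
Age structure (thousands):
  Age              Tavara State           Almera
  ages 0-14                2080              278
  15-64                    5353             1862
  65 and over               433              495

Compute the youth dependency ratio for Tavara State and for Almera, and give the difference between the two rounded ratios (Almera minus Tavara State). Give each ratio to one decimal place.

Tavara State: 38.9
Almera: 14.9
Difference: -24.0

Tavara State: 2080 / 5353 × 100 = 38.9
Almera: 278 / 1862 × 100 = 14.9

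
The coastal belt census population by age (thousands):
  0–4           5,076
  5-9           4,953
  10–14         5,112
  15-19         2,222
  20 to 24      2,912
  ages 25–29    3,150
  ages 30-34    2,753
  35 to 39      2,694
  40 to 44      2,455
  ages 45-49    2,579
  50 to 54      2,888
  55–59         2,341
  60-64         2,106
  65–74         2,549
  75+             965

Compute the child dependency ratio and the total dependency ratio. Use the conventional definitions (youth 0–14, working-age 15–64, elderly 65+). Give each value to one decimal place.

Youth dependency ratio: 58.0
Total dependency ratio: 71.5

0–14: 5,076 + 4,953 + 5,112 = 15,141
15–64: 2,222 + 2,912 + 3,150 + 2,753 + 2,694 + 2,455 + 2,579 + 2,888 + 2,341 + 2,106 = 26,100
65+: 2,549 + 965 = 3,514
Youth dependency ratio = 15,141 / 26,100 × 100 = 58.0
Total dependency ratio = (15,141 + 3,514) / 26,100 × 100 = 18,655 / 26,100 × 100 = 71.5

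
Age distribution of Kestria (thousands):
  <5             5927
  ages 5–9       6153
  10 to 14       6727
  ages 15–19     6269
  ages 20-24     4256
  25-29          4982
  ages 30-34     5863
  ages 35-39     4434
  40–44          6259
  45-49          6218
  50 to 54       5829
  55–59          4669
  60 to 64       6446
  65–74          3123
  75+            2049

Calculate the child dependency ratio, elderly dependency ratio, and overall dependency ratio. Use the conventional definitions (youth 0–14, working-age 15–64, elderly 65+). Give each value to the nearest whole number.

0–14: 5927 + 6153 + 6727 = 18807
15–64: 6269 + 4256 + 4982 + 5863 + 4434 + 6259 + 6218 + 5829 + 4669 + 6446 = 55225
65+: 3123 + 2049 = 5172
Youth dependency ratio = 18807 / 55225 × 100 = 34
Old-age dependency ratio = 5172 / 55225 × 100 = 9
Total dependency ratio = (18807 + 5172) / 55225 × 100 = 23979 / 55225 × 100 = 43

Youth dependency ratio: 34
Old-age dependency ratio: 9
Total dependency ratio: 43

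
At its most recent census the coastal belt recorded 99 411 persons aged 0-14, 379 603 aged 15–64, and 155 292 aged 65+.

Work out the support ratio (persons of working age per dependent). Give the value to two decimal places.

Support ratio = 379 603 / (99 411 + 155 292) = 379 603 / 254 703 = 1.49

Support ratio: 1.49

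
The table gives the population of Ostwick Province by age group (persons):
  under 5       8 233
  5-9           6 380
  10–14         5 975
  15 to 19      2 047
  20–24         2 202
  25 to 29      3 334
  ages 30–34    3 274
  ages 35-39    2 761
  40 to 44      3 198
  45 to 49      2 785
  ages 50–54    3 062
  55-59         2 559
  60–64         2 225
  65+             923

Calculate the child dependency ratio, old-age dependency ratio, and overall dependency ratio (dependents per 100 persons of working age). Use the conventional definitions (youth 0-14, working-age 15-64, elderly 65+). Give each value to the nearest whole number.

Youth dependency ratio: 75
Old-age dependency ratio: 3
Total dependency ratio: 78

0–14: 8 233 + 6 380 + 5 975 = 20 588
15–64: 2 047 + 2 202 + 3 334 + 3 274 + 2 761 + 3 198 + 2 785 + 3 062 + 2 559 + 2 225 = 27 447
65+: 923
Youth dependency ratio = 20 588 / 27 447 × 100 = 75
Old-age dependency ratio = 923 / 27 447 × 100 = 3
Total dependency ratio = (20 588 + 923) / 27 447 × 100 = 21 511 / 27 447 × 100 = 78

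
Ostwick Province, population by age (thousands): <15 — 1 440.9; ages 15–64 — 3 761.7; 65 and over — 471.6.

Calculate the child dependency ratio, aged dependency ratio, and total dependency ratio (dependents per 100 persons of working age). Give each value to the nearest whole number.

Youth dependency ratio: 38
Old-age dependency ratio: 13
Total dependency ratio: 51

Youth dependency ratio = 1 440.9 / 3 761.7 × 100 = 38
Old-age dependency ratio = 471.6 / 3 761.7 × 100 = 13
Total dependency ratio = (1 440.9 + 471.6) / 3 761.7 × 100 = 1 912.5 / 3 761.7 × 100 = 51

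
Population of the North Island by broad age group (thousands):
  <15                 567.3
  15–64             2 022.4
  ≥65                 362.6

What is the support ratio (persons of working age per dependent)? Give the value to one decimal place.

Support ratio: 2.2

Support ratio = 2 022.4 / (567.3 + 362.6) = 2 022.4 / 929.9 = 2.2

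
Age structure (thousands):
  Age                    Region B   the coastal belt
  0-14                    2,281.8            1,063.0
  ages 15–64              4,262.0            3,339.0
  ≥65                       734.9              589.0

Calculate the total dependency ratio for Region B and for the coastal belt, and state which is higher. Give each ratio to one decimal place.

Region B: (2,281.8 + 734.9) / 4,262.0 × 100 = 3,016.7 / 4,262.0 × 100 = 70.8
the coastal belt: (1,063.0 + 589.0) / 3,339.0 × 100 = 1,652.0 / 3,339.0 × 100 = 49.5

Region B: 70.8
the coastal belt: 49.5
Higher: Region B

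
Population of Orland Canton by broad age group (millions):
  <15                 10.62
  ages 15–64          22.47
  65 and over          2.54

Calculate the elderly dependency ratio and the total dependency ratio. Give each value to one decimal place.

Old-age dependency ratio = 2.54 / 22.47 × 100 = 11.3
Total dependency ratio = (10.62 + 2.54) / 22.47 × 100 = 13.16 / 22.47 × 100 = 58.6

Old-age dependency ratio: 11.3
Total dependency ratio: 58.6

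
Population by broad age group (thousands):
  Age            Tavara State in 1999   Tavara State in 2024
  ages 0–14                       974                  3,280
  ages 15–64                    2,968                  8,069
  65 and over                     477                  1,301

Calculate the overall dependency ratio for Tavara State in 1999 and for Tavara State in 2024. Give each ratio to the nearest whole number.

Tavara State in 1999: (974 + 477) / 2,968 × 100 = 1,451 / 2,968 × 100 = 49
Tavara State in 2024: (3,280 + 1,301) / 8,069 × 100 = 4,581 / 8,069 × 100 = 57

Tavara State in 1999: 49
Tavara State in 2024: 57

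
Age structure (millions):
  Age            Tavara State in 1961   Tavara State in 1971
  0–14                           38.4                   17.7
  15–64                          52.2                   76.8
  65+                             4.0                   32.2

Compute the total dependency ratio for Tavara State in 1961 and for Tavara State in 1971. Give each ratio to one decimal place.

Tavara State in 1961: 81.2
Tavara State in 1971: 65.0

Tavara State in 1961: (38.4 + 4.0) / 52.2 × 100 = 42.4 / 52.2 × 100 = 81.2
Tavara State in 1971: (17.7 + 32.2) / 76.8 × 100 = 49.9 / 76.8 × 100 = 65.0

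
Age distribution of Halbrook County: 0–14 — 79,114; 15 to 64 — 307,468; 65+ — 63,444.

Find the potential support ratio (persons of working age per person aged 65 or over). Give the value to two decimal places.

Potential support ratio: 4.85

Potential support ratio = 307,468 / 63,444 = 4.85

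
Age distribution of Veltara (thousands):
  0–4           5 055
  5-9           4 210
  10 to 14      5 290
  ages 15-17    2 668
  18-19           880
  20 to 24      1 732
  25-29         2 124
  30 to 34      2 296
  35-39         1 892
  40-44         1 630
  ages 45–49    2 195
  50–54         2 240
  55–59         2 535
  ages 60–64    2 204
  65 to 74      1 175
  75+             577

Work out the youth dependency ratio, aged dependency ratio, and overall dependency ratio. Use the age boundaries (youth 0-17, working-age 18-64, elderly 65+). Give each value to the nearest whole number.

Youth dependency ratio: 87
Old-age dependency ratio: 9
Total dependency ratio: 96

0–17: 5 055 + 4 210 + 5 290 + 2 668 = 17 223
18–64: 880 + 1 732 + 2 124 + 2 296 + 1 892 + 1 630 + 2 195 + 2 240 + 2 535 + 2 204 = 19 728
65+: 1 175 + 577 = 1 752
Youth dependency ratio = 17 223 / 19 728 × 100 = 87
Old-age dependency ratio = 1 752 / 19 728 × 100 = 9
Total dependency ratio = (17 223 + 1 752) / 19 728 × 100 = 18 975 / 19 728 × 100 = 96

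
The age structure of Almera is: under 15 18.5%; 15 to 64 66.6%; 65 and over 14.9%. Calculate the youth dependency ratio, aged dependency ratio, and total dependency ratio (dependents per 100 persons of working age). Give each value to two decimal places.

Youth dependency ratio = 18.5 / 66.6 × 100 = 27.78
Old-age dependency ratio = 14.9 / 66.6 × 100 = 22.37
Total dependency ratio = (18.5 + 14.9) / 66.6 × 100 = 33.4 / 66.6 × 100 = 50.15

Youth dependency ratio: 27.78
Old-age dependency ratio: 22.37
Total dependency ratio: 50.15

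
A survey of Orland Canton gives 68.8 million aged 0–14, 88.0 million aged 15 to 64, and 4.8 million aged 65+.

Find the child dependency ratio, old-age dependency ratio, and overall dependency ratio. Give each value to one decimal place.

Youth dependency ratio: 78.2
Old-age dependency ratio: 5.5
Total dependency ratio: 83.6

Youth dependency ratio = 68.8 / 88.0 × 100 = 78.2
Old-age dependency ratio = 4.8 / 88.0 × 100 = 5.5
Total dependency ratio = (68.8 + 4.8) / 88.0 × 100 = 73.6 / 88.0 × 100 = 83.6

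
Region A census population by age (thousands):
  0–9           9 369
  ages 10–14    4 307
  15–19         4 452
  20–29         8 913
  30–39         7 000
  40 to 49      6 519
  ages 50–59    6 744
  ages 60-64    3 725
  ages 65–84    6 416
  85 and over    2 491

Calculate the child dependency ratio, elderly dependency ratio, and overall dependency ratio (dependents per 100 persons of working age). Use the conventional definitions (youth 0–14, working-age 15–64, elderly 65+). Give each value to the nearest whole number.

Youth dependency ratio: 37
Old-age dependency ratio: 24
Total dependency ratio: 60

0–14: 9 369 + 4 307 = 13 676
15–64: 4 452 + 8 913 + 7 000 + 6 519 + 6 744 + 3 725 = 37 353
65+: 6 416 + 2 491 = 8 907
Youth dependency ratio = 13 676 / 37 353 × 100 = 37
Old-age dependency ratio = 8 907 / 37 353 × 100 = 24
Total dependency ratio = (13 676 + 8 907) / 37 353 × 100 = 22 583 / 37 353 × 100 = 60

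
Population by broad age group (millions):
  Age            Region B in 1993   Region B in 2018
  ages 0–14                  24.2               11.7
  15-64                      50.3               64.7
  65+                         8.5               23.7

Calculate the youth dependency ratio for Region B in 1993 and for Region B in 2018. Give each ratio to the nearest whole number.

Region B in 1993: 24.2 / 50.3 × 100 = 48
Region B in 2018: 11.7 / 64.7 × 100 = 18

Region B in 1993: 48
Region B in 2018: 18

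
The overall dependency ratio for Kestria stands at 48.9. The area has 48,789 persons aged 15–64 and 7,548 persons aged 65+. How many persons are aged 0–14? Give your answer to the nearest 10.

Total dependency ratio = (youth + elderly) / working-age × 100
48.9 = (Y + 7,548) / 48,789 × 100
⇒ 16,310

Aged 0–14: 16,310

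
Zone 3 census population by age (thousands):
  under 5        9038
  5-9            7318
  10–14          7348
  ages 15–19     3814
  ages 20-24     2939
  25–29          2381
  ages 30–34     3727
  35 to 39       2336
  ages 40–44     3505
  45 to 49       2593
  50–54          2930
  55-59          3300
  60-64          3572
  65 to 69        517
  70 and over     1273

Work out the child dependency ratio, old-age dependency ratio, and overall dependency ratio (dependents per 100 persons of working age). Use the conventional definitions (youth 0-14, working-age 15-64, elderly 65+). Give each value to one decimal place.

Youth dependency ratio: 76.2
Old-age dependency ratio: 5.8
Total dependency ratio: 82.0

0–14: 9038 + 7318 + 7348 = 23704
15–64: 3814 + 2939 + 2381 + 3727 + 2336 + 3505 + 2593 + 2930 + 3300 + 3572 = 31097
65+: 517 + 1273 = 1790
Youth dependency ratio = 23704 / 31097 × 100 = 76.2
Old-age dependency ratio = 1790 / 31097 × 100 = 5.8
Total dependency ratio = (23704 + 1790) / 31097 × 100 = 25494 / 31097 × 100 = 82.0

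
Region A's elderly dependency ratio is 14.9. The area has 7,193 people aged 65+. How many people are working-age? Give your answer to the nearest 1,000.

Working-age: 48,000

Old-age dependency ratio = elderly / working-age × 100
14.9 = 7,193 / W × 100
⇒ 48,000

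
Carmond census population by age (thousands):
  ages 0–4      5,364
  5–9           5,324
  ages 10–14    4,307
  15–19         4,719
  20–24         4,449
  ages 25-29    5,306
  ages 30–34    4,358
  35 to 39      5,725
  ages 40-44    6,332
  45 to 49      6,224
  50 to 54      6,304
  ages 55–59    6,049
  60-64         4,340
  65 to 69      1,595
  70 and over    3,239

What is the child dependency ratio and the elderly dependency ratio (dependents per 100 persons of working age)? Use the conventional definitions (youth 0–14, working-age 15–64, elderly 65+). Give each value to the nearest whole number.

0–14: 5,364 + 5,324 + 4,307 = 14,995
15–64: 4,719 + 4,449 + 5,306 + 4,358 + 5,725 + 6,332 + 6,224 + 6,304 + 6,049 + 4,340 = 53,806
65+: 1,595 + 3,239 = 4,834
Youth dependency ratio = 14,995 / 53,806 × 100 = 28
Old-age dependency ratio = 4,834 / 53,806 × 100 = 9

Youth dependency ratio: 28
Old-age dependency ratio: 9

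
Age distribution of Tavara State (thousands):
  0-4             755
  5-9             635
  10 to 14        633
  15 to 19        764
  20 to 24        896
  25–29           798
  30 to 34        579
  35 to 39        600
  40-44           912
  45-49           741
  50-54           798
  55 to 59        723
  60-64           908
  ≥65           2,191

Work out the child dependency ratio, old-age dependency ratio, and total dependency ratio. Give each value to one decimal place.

0–14: 755 + 635 + 633 = 2,023
15–64: 764 + 896 + 798 + 579 + 600 + 912 + 741 + 798 + 723 + 908 = 7,719
65+: 2,191
Youth dependency ratio = 2,023 / 7,719 × 100 = 26.2
Old-age dependency ratio = 2,191 / 7,719 × 100 = 28.4
Total dependency ratio = (2,023 + 2,191) / 7,719 × 100 = 4,214 / 7,719 × 100 = 54.6

Youth dependency ratio: 26.2
Old-age dependency ratio: 28.4
Total dependency ratio: 54.6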